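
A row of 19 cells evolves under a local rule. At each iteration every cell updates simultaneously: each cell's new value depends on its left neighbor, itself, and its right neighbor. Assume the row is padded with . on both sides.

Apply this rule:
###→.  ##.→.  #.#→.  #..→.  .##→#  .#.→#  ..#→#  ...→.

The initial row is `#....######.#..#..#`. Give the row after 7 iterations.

iteration 1: #...##......#.##.##
iteration 2: #..##......##.#..#.
iteration 3: #.##......##..#.##.
iteration 4: #.#......##..##.#..
iteration 5: #.#.....##..##..#..
iteration 6: #.#....##..##..##..
iteration 7: #.#...##..##..##...

#.#...##..##..##...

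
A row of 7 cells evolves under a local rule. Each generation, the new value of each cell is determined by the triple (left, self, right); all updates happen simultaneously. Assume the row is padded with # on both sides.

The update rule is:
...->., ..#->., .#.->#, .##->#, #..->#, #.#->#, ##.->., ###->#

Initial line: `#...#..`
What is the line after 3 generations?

##.####

.#..##.
###.#.#
##.####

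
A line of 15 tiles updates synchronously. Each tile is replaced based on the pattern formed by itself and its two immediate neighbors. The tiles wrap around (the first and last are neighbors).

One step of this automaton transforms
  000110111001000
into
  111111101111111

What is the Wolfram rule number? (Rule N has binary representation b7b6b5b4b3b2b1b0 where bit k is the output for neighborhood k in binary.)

127

position 7: 111 → 0  (bit 7 = 0)
position 4: 110 → 1  (bit 6 = 1)
position 5: 101 → 1  (bit 5 = 1)
position 9: 100 → 1  (bit 4 = 1)
position 3: 011 → 1  (bit 3 = 1)
position 11: 010 → 1  (bit 2 = 1)
position 2: 001 → 1  (bit 1 = 1)
position 0: 000 → 1  (bit 0 = 1)
bits b7..b0 = 01111111 = 127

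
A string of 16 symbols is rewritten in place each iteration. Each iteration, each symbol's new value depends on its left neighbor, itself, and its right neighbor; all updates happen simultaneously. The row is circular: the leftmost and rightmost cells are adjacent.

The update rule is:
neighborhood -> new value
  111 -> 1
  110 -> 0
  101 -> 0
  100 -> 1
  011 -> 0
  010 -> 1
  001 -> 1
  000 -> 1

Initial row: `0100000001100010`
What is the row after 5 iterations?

iteration 1: 1111111110011111
iteration 2: 1111111101101111
iteration 3: 1111111000000111
iteration 4: 1111110111111011
iteration 5: 1111100011110001

1111100011110001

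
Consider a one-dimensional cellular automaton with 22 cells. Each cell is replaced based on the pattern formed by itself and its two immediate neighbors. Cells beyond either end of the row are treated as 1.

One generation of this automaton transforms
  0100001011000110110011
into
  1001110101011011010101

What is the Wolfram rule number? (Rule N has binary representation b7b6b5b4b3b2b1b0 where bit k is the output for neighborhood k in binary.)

227

position 21: 111 → 1  (bit 7 = 1)
position 9: 110 → 1  (bit 6 = 1)
position 0: 101 → 1  (bit 5 = 1)
position 2: 100 → 0  (bit 4 = 0)
position 8: 011 → 0  (bit 3 = 0)
position 1: 010 → 0  (bit 2 = 0)
position 5: 001 → 1  (bit 1 = 1)
position 3: 000 → 1  (bit 0 = 1)
bits b7..b0 = 11100011 = 227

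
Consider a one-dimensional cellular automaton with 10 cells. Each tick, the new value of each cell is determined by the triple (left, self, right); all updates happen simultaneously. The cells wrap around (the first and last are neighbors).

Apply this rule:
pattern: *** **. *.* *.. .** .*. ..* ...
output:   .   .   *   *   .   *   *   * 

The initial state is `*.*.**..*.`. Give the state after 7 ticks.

****..****
....**....
****..****  (repeats tick 1; period 2)
tick 7: ****..****

****..****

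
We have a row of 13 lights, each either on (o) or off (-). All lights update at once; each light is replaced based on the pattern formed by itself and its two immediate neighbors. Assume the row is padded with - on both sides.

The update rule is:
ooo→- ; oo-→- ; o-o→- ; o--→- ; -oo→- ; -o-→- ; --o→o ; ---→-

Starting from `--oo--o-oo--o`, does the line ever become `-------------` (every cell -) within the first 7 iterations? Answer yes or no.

no

iteration 1: -o---o-----o-
iteration 2: o---o-----o--
iteration 3: ---o-----o---
iteration 4: --o-----o----
iteration 5: -o-----o-----
iteration 6: o-----o------
iteration 7: -----o-------
iteration 7 is -----o-------, still not uniform -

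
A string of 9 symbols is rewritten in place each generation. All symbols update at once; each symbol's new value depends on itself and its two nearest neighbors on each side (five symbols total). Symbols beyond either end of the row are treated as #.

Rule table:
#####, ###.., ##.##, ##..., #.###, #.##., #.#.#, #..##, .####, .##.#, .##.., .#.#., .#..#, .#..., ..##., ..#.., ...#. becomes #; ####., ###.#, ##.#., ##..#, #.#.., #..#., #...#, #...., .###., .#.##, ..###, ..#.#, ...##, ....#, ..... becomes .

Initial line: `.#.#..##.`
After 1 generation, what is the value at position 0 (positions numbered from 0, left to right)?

.

generation 1: .##.#####
position 0 holds .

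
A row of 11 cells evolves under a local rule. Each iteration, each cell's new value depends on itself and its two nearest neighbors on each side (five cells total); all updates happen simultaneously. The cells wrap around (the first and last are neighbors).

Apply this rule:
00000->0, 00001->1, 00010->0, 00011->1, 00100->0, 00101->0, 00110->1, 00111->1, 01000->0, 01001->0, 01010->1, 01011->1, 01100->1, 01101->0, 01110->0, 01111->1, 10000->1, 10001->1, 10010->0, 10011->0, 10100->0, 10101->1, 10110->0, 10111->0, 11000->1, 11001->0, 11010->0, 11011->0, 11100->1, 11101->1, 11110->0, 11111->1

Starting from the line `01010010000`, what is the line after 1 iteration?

00100000101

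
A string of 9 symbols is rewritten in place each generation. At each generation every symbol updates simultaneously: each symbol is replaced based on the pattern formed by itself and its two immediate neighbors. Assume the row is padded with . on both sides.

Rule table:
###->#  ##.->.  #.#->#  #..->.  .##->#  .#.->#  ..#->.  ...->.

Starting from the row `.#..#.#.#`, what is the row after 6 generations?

generation 1: .#..#####
generation 2: .#..####.
generation 3: .#..###..
generation 4: .#..##...
generation 5: .#..#....
generation 6: .#..#....

.#..#....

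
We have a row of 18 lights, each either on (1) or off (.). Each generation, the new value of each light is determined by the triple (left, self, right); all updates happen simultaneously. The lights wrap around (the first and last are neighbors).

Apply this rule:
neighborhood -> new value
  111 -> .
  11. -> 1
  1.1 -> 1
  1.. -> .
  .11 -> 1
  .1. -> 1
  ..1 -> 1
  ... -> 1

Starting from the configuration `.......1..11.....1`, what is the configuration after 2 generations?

11.....111.111...1

.1111111.111.11111
11.....111.111...1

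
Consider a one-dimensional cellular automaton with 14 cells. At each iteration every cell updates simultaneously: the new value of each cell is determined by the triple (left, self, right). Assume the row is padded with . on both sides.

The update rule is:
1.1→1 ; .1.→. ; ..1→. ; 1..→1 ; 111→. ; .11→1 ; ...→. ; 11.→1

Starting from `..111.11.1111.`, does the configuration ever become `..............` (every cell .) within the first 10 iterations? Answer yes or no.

..1.111111..11
...11....11.11
...111...11111
...1.11..1...1
....1111..1...
....1..11..1..
.....1.111..1.
......11.11..1
......111111..
......1....11.
iteration 10 is ......1....11., still not uniform .

no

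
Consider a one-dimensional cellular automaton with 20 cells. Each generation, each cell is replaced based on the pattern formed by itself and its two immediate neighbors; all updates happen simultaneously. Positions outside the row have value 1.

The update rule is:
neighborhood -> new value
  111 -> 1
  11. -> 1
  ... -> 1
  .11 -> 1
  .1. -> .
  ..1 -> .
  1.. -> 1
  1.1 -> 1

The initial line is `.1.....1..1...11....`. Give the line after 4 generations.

111111111.1111111111

generation 1: 1.1111..1..11.11111.
generation 2: 1111111..1.111111111
generation 3: 11111111..1111111111
generation 4: 111111111.1111111111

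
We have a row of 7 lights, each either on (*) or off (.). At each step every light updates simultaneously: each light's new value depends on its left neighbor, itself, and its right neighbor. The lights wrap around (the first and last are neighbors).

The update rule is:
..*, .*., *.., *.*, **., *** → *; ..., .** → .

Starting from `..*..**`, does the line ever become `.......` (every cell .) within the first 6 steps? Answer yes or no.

no

step 1: *****.*
step 2: ******.
step 3: .******
step 4: *.*****
step 5: **.****
step 6: ***.***
step 6 is ***.***, still not uniform .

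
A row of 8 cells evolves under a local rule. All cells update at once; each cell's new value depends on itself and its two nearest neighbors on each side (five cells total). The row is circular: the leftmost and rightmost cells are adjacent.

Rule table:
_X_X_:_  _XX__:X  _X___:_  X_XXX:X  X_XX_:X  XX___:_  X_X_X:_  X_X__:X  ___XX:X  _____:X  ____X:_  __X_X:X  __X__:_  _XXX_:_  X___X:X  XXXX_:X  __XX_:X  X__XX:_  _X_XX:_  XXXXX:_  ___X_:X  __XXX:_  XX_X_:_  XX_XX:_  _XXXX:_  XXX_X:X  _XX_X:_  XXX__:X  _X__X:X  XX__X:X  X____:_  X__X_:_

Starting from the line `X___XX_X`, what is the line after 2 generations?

X_XXX__X
__X_XX_X

__X_XX_X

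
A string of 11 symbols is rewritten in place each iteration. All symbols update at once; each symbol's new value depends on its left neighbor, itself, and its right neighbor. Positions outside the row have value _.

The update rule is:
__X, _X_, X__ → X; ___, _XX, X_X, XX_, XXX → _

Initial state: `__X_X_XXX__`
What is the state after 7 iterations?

X____XX__XX

_XX_X____X_
X___XX__XXX
XX_X__XX___
___XXX__X__
__X___XXXX_
_XXX_X____X
X____XX__XX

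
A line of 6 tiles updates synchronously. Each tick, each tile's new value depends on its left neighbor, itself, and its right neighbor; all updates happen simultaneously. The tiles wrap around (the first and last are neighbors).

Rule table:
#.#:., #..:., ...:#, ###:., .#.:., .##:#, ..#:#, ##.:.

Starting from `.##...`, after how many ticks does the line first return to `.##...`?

##..##
...##.
####..
#....#
..####
.##...

6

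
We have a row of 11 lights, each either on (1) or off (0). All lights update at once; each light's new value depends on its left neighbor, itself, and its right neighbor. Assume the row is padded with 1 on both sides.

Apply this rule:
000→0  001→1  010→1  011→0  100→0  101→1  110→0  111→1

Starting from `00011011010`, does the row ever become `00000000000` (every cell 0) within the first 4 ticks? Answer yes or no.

00100100111
01101101011
10010011101
00110101010
tick 4 is 00110101010, still not uniform 0

no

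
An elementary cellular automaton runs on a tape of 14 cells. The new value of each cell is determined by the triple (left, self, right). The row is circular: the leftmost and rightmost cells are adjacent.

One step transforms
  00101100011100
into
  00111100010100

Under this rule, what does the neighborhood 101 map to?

1

At position 3 the neighborhood is 101; the next row has 1 there.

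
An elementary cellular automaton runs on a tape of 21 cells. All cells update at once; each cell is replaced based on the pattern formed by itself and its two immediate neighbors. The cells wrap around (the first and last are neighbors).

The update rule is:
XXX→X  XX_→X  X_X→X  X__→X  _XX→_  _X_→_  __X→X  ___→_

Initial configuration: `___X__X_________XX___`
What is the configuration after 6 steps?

__X_XX_X_______X_XX__
_X_X_XX_X_____X_X_XX_
X_X_X_XX_X___X_X_X_XX
XX_X_X_XX_X_X_X_X_X_X
XXX_X_X_XX_X_X_X_X_X_
_XXX_X_X_XX_X_X_X_X_X

_XXX_X_X_XX_X_X_X_X_X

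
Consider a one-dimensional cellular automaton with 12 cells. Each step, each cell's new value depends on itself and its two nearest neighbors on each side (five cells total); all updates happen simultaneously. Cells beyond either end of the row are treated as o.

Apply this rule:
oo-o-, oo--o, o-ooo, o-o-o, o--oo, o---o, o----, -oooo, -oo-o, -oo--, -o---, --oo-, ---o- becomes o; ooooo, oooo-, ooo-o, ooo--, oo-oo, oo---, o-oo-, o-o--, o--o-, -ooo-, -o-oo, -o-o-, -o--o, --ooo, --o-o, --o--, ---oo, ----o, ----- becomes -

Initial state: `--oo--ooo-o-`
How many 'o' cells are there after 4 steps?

7

oooooo---oo-
-------o-oo-
-o----o---o-
o-oo-o-ooo--
count of o: 7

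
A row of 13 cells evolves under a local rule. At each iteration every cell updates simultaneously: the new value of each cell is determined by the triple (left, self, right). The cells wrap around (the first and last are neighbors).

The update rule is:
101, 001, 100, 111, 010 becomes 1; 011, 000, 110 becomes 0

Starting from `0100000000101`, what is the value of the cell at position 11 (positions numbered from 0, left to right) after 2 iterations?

1

iteration 1: 1110000001111
iteration 2: 1101000010111
position 11 holds 1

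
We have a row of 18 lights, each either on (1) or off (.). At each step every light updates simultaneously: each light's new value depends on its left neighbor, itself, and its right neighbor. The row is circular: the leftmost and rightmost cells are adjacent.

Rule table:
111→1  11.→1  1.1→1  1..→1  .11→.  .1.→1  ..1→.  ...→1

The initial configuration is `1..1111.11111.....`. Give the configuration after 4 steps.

11..1111.11111111.
.11..1111.11111111
1.11..1111.1111111
11.11..1111.111111

11.11..1111.111111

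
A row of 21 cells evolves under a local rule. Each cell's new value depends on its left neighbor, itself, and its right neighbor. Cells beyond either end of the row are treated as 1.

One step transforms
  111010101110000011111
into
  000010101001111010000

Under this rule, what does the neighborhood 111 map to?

0

At position 0 the neighborhood is 111; the next row has 0 there.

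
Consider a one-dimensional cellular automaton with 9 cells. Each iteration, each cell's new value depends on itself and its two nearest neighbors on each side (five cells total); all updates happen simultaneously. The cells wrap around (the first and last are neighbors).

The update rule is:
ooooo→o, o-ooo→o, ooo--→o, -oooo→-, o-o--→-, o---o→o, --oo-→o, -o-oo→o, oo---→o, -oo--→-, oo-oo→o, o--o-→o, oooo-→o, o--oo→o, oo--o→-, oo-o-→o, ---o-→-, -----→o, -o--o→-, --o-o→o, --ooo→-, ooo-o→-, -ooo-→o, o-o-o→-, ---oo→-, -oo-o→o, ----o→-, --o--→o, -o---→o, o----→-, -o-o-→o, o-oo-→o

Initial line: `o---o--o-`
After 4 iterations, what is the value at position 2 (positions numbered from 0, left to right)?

-oo-o-ooo
oooo-ooo-
o-o-ooo-o
oo-ooo-oo
position 2 holds -

-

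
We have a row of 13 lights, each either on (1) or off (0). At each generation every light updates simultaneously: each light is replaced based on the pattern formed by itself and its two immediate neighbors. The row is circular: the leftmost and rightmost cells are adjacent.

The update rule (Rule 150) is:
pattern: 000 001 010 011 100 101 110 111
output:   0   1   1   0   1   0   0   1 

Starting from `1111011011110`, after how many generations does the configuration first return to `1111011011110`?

21

generation 1: 0110000001100
generation 2: 1001000010010
generation 3: 1111100111110
generation 4: 0111011011100
generation 5: 1010000001010
generation 6: 1011000011010
generation 7: 1000100100010
generation 8: 1101111110110
generation 9: 0000111100000
generation 10: 0001011010000
generation 11: 0011000011000
generation 12: 0100100100100
generation 13: 1111111111110
generation 14: 0111111111100
generation 15: 1011111111010
generation 16: 1001111110010
generation 17: 1110111101110
generation 18: 0100011000100
generation 19: 1110100101110
generation 20: 0100111100100
generation 21: 1111011011110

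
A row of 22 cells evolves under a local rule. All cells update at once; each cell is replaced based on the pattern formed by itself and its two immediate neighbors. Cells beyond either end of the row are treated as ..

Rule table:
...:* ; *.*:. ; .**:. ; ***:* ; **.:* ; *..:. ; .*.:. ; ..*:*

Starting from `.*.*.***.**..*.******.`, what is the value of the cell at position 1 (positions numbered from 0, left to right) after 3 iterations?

*.....**..*.*...*****.
..****.*.*....**.****.
**.***.....***.*..***.
position 1 holds *

*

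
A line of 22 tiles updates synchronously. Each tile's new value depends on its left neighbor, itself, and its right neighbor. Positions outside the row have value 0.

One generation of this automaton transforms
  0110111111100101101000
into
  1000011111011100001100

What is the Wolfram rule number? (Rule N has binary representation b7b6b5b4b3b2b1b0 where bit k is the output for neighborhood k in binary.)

position 5: 111 → 1  (bit 7 = 1)
position 2: 110 → 0  (bit 6 = 0)
position 3: 101 → 0  (bit 5 = 0)
position 11: 100 → 1  (bit 4 = 1)
position 1: 011 → 0  (bit 3 = 0)
position 13: 010 → 1  (bit 2 = 1)
position 0: 001 → 1  (bit 1 = 1)
position 20: 000 → 0  (bit 0 = 0)
bits b7..b0 = 10010110 = 150

150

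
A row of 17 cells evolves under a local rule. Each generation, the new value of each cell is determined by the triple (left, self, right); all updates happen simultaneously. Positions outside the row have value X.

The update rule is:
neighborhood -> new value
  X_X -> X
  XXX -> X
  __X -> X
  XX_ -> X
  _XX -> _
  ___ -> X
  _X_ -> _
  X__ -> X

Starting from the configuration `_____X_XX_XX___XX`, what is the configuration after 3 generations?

XXXXXXX_X_XX_XXXX

generation 1: XXXXX_X_XX_XXXX_X
generation 2: XXXXXX_X_XX_XXXX_
generation 3: XXXXXXX_X_XX_XXXX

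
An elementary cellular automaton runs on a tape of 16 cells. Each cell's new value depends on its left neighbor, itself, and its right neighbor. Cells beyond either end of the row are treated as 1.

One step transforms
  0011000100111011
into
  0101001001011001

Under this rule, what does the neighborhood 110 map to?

At position 3 the neighborhood is 110; the next row has 1 there.

1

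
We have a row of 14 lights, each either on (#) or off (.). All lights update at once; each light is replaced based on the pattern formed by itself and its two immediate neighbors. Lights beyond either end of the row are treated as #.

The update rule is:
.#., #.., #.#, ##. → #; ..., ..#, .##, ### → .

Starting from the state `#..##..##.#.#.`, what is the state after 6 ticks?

#.##.##..##...

##..##..######
.##..##.......
#.##..##......
##.##..##.....
.##.##..##....
#.##.##..##...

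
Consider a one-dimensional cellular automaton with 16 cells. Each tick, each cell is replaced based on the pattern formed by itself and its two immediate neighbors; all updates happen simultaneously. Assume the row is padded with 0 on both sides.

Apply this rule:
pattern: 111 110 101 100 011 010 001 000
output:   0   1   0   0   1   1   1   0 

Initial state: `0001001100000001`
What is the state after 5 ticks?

0011011100000011
0111010100000111
1101010100001101
1101010100011101
1101010100110101

1101010100110101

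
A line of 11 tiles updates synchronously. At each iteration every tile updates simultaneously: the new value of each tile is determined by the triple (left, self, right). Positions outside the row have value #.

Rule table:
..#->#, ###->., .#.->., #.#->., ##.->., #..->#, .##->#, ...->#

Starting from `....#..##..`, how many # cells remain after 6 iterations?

####.###.##
.....#...#.
#####.###..
......#..##
######.###.
.......#...
count of #: 1

1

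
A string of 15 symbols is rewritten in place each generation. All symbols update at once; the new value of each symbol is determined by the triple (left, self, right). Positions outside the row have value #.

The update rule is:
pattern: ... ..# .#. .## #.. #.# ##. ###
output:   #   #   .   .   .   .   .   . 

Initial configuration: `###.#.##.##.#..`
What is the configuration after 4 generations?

.##############

..............#
.#############.
...............
.##############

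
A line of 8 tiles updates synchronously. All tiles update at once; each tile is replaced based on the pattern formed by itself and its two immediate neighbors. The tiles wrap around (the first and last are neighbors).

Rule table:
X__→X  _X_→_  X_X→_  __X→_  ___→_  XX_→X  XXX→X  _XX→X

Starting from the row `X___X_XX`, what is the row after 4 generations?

XX____XX
XXX___XX
XXXX__XX
XXXXX_XX

XXXXX_XX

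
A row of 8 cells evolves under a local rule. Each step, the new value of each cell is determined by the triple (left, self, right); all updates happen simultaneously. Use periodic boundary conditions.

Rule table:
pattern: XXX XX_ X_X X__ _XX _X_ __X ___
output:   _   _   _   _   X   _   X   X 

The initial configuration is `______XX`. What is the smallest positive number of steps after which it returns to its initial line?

step 1: _XXXXXX_
step 2: XX______
step 3: X__XXXXX
step 4: __XX____
step 5: XXX__XXX
step 6: ____XX__
step 7: XXXXX__X
step 8: ______XX

8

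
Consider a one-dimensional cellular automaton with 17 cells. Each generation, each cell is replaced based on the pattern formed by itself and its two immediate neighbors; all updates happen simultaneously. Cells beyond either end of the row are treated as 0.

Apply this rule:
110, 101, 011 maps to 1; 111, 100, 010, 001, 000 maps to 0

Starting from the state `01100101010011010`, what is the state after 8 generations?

01100000000000000

01100010100011100
01100001000010100
01100000000001000
01100000000000000
01100000000000000  (fixed point — unchanged through generation 8)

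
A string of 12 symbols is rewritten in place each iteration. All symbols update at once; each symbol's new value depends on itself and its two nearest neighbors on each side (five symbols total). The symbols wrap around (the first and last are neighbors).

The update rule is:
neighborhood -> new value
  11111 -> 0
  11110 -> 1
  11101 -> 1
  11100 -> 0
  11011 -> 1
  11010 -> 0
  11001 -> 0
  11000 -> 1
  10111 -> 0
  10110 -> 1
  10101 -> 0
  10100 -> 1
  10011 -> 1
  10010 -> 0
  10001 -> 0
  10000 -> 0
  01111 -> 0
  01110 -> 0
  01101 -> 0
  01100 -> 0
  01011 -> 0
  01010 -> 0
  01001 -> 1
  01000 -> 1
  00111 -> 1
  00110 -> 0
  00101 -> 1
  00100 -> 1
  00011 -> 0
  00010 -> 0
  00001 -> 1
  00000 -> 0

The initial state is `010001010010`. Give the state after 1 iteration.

011001011011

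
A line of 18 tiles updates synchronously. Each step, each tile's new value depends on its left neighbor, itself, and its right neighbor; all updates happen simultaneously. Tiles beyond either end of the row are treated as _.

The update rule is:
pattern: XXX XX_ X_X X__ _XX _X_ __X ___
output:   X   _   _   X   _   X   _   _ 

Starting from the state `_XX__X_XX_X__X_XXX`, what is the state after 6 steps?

_____XX__XX_______

step 1: ___X_X____XX_X__X_
step 2: ___X_XX______XX_XX
step 3: ___X___X__________
step 4: ___XX__XX_________
step 5: _____X___X________
step 6: _____XX__XX_______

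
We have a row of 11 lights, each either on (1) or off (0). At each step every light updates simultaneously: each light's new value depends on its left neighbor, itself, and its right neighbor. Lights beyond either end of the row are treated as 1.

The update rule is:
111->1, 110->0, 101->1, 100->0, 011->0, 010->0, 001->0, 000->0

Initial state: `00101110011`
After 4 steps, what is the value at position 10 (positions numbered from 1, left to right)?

0

00010100001
00001000000
00000000000
00000000000
position 10 holds 0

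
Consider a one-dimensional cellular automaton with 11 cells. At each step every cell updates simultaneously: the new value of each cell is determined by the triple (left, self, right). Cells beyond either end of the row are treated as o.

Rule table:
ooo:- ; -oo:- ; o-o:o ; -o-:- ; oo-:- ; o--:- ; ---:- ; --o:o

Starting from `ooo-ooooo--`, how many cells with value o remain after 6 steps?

3

---o------o
--o------o-
-o------o-o
o------o-o-
------o-o-o
-----o-o-o-
count of o: 3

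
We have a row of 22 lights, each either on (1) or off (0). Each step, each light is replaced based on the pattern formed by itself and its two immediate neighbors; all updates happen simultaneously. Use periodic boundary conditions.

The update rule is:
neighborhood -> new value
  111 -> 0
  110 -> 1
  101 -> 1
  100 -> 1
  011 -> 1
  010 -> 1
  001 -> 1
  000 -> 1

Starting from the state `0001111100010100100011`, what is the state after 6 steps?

1111000111111111111111
0001111100000000000000
1111000111111111111111  (repeats step 1; period 2)
step 6: 0001111100000000000000

0001111100000000000000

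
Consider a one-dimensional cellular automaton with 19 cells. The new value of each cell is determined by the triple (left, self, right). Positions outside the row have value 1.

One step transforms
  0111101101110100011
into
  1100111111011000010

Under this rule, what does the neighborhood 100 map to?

At position 14 the neighborhood is 100; the next row has 0 there.

0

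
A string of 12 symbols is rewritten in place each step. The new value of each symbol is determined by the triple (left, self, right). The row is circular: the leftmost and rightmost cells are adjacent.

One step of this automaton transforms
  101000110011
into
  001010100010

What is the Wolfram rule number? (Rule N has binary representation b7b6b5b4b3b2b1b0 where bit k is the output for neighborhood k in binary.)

position 11: 111 → 0  (bit 7 = 0)
position 0: 110 → 0  (bit 6 = 0)
position 1: 101 → 0  (bit 5 = 0)
position 3: 100 → 0  (bit 4 = 0)
position 6: 011 → 1  (bit 3 = 1)
position 2: 010 → 1  (bit 2 = 1)
position 5: 001 → 0  (bit 1 = 0)
position 4: 000 → 1  (bit 0 = 1)
bits b7..b0 = 00001101 = 13

13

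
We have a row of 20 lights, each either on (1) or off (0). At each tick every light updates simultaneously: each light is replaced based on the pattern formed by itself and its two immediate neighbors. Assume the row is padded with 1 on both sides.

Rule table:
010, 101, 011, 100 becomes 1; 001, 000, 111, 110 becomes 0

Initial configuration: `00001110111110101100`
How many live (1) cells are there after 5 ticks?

11

tick 1: 10001001100001111010
tick 2: 01001101010001000111
tick 3: 11101011111001100100
tick 4: 00011110000101010110
tick 5: 10010001000111111101
count of 1: 11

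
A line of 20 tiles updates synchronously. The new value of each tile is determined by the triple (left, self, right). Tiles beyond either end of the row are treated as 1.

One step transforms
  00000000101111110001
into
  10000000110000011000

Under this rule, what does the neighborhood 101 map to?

1

At position 9 the neighborhood is 101; the next row has 1 there.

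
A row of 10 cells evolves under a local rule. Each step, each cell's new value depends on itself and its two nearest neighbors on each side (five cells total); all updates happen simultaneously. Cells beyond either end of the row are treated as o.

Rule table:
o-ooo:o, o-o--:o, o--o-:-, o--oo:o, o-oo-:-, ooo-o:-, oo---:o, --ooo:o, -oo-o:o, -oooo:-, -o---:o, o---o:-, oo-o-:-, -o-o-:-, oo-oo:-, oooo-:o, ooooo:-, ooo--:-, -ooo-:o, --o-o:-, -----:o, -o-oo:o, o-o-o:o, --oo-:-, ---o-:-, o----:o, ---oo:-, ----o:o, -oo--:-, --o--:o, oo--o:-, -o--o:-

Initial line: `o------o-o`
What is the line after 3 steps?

-o--o-o-o-

-ooooo--oo
-o--o--oo-
-o--o-o-o-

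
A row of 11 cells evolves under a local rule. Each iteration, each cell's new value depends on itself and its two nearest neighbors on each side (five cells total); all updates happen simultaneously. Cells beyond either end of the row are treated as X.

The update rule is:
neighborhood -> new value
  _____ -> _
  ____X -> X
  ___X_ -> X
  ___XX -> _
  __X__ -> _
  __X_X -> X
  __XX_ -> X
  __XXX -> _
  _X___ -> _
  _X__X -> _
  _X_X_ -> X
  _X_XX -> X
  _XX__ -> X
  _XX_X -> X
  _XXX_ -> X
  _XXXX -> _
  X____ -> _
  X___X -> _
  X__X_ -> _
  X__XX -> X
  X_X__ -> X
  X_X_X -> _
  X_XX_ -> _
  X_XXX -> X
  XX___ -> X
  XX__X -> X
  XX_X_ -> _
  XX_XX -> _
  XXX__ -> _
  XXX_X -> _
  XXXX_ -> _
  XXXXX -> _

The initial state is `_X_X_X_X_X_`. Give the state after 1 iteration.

__X_X_X_X_X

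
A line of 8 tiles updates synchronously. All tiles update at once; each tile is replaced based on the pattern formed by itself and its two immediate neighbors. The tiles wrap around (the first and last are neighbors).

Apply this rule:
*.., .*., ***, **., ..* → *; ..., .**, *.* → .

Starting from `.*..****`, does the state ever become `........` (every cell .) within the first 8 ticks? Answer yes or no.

no

.***.***
..**..**
**.***.*
**..**..
.***.***  (repeats tick 1; period 4)
tick 8: **..**..
tick 8 is **..**.., still not uniform .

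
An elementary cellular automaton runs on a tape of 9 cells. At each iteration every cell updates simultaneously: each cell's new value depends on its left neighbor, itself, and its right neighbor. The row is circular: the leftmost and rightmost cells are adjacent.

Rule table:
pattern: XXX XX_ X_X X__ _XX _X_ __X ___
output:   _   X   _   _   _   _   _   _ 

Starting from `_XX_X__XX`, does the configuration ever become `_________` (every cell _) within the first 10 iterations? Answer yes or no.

yes

__X_____X
_________
all cells are _ at iteration 2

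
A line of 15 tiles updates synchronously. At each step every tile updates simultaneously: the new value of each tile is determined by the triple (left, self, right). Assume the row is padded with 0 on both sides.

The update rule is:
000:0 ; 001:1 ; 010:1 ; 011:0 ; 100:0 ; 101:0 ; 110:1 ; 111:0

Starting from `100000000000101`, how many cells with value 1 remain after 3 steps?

100000000001101
100000000010101
100000000110101
count of 1: 5

5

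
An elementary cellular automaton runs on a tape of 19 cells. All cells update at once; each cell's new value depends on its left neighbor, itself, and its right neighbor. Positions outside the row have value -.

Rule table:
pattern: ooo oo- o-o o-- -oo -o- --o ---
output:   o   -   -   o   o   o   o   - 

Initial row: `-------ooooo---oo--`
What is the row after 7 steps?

------ooooo-o-oo-o-
-----ooooo--o-o--oo
----ooooo-ooo-oooo-
---ooooo--oo--ooo-o
--ooooo-ooo-oooo--o
-ooooo--oo--ooo-ooo
ooooo-ooo-oooo--oo-

ooooo-ooo-oooo--oo-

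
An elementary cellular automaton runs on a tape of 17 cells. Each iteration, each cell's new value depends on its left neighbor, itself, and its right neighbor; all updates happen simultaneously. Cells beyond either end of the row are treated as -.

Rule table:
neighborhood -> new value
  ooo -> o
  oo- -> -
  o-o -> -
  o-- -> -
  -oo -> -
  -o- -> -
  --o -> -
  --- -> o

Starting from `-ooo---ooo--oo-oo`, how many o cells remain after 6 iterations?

4

iteration 1: --o--o--o--------
iteration 2: o---------ooooooo
iteration 3: --ooooooo--ooooo-
iteration 4: o--ooooo----ooo--
iteration 5: ----ooo--oo--o--o
iteration 6: ooo--o-----------
count of o: 4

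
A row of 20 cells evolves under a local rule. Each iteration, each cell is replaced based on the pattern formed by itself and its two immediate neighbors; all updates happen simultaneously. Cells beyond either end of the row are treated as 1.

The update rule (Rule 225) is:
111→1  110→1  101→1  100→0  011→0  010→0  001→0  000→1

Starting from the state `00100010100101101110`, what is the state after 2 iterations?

01100000011001011011

iteration 1: 00001001000010110111
iteration 2: 01100000011001011011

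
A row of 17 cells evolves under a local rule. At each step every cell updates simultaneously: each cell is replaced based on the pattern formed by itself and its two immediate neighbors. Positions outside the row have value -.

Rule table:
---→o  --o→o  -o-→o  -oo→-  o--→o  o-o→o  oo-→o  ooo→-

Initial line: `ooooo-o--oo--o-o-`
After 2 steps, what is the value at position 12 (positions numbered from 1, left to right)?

----ooooo-ooooooo
oooo----oo------o
position 12 holds -

-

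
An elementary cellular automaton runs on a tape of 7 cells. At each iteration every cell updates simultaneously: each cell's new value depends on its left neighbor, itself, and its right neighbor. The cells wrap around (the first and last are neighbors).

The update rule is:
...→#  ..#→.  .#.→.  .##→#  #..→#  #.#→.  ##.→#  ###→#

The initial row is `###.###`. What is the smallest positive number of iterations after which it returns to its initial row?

iteration 1: ###.###

1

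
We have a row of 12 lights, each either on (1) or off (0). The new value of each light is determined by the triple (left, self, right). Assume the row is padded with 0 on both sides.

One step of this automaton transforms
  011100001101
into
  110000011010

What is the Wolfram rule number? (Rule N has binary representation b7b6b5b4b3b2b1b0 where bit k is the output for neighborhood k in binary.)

42

position 2: 111 → 0  (bit 7 = 0)
position 3: 110 → 0  (bit 6 = 0)
position 10: 101 → 1  (bit 5 = 1)
position 4: 100 → 0  (bit 4 = 0)
position 1: 011 → 1  (bit 3 = 1)
position 11: 010 → 0  (bit 2 = 0)
position 0: 001 → 1  (bit 1 = 1)
position 5: 000 → 0  (bit 0 = 0)
bits b7..b0 = 00101010 = 42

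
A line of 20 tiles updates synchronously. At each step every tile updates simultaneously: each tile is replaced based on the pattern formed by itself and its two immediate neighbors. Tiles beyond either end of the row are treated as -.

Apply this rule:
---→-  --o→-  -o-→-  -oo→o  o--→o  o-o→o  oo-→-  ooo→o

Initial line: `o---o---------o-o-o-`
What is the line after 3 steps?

step 1: -o---o---------o-o-o
step 2: --o---o---------o-o-
step 3: ---o---o---------o-o

---o---o---------o-o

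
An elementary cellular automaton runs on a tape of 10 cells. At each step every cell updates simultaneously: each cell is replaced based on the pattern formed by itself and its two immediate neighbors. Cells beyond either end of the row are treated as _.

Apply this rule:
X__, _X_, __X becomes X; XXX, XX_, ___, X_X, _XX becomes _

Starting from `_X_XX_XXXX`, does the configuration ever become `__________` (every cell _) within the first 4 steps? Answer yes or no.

XX________
__X_______
_XXX______
X___X_____
step 4 is X___X_____, still not uniform _

no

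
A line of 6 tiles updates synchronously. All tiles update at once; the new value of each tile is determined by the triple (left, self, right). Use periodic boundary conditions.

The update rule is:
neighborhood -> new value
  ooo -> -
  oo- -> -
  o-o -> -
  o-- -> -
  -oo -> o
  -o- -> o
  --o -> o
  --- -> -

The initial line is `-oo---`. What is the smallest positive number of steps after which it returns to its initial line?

step 1: oo----
step 2: o----o
step 3: ----oo
step 4: ---oo-
step 5: --oo--
step 6: -oo---

6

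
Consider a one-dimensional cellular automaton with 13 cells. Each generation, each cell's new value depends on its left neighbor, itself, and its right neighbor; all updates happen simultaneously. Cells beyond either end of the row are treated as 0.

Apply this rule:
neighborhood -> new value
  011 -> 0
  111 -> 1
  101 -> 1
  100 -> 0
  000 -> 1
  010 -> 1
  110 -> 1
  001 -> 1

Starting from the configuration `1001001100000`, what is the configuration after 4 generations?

generation 1: 1011010101111
generation 2: 1101111110111
generation 3: 0110111111011
generation 4: 1011011111101

1011011111101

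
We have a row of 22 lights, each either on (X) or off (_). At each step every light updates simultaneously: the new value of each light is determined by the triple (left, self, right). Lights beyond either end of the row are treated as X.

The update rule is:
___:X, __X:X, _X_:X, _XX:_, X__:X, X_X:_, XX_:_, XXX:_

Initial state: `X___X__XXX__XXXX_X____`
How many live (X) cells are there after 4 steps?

_XXXXXX___XX_____XXXXX
_______XXX__XXXXX_____
XXXXXXX___XX_____XXXXX
_______XXX__XXXXX_____
count of X: 8

8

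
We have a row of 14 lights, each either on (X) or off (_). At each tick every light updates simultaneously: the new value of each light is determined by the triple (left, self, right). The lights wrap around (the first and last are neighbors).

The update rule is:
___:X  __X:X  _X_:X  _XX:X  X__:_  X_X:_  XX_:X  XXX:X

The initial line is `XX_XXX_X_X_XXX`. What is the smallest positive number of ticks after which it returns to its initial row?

XX_XXX_X_X_XXX

1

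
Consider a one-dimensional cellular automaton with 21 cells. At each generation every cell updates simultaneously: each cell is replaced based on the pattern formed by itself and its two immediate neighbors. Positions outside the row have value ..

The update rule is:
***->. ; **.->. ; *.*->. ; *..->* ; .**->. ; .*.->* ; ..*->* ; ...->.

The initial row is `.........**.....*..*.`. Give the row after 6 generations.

........*..*...******
.......******.*......
......*.......**.....
.....***.....*..*....
....*...*...******...
...***.***.*......*..

...***.***.*......*..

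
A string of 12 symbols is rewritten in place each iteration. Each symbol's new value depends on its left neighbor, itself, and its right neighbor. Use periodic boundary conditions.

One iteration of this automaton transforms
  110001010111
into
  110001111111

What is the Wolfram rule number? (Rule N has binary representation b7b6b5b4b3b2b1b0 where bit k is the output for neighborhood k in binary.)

236

position 0: 111 → 1  (bit 7 = 1)
position 1: 110 → 1  (bit 6 = 1)
position 6: 101 → 1  (bit 5 = 1)
position 2: 100 → 0  (bit 4 = 0)
position 9: 011 → 1  (bit 3 = 1)
position 5: 010 → 1  (bit 2 = 1)
position 4: 001 → 0  (bit 1 = 0)
position 3: 000 → 0  (bit 0 = 0)
bits b7..b0 = 11101100 = 236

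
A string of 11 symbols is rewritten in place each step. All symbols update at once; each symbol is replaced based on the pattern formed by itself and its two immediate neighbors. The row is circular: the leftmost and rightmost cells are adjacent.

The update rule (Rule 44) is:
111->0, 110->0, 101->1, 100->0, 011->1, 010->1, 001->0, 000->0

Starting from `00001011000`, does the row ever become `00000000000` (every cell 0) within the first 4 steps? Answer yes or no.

no

00001110000
00001000000
00001000000  (fixed point — unchanged through step 4)
step 4 is 00001000000, still not uniform 0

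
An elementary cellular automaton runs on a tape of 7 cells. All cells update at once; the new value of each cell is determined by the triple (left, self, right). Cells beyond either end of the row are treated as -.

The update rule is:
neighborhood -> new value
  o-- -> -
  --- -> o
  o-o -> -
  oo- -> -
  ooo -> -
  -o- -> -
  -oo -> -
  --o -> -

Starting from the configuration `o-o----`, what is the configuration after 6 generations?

ooo----

----ooo
ooo----
----ooo  (repeats generation 1; period 2)
generation 6: ooo----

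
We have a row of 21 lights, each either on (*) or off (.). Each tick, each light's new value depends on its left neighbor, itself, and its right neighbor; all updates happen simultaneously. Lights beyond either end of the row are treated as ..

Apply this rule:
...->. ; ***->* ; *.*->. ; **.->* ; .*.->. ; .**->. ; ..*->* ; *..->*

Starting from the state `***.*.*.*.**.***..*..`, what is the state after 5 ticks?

.*...***.......*..***

tick 1: .**........*..****.*.
tick 2: *.**......*.**.***..*
tick 3: ...**....*...*..****.
tick 4: ..*.**..*.*.*.**.****
tick 5: .*...***.......*..***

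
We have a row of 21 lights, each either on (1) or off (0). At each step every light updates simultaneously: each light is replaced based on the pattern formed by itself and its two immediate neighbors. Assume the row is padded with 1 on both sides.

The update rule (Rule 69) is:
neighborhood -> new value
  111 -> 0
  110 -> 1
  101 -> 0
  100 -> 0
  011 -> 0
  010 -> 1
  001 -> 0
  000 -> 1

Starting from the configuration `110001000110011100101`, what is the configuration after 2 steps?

010101010010110100100

010101010010000100100
010101010010110100100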